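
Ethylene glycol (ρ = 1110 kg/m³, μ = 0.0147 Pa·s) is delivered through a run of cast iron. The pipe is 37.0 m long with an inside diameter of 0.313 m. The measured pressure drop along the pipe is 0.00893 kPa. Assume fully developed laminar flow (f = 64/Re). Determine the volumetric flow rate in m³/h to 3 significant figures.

For laminar flow, f = 64/Re with Re = ρVD/μ, so Darcy-Weisbach reduces to ΔP = 32μLV/D². Solving for V: V = ΔP·D²/(32μL) = 8.93·(0.313)²/(32·0.0147·37) = 0.05027 m/s.
Check: Re = ρVD/μ = 1110·0.05027·0.313/0.0147 = 1188 < 2300, so the laminar assumption holds.
Q = V·A = 0.05027·(π/4·0.313²) = 0.003868 m³/s = 13.9 m³/h.

Q ≈ 13.9 m³/h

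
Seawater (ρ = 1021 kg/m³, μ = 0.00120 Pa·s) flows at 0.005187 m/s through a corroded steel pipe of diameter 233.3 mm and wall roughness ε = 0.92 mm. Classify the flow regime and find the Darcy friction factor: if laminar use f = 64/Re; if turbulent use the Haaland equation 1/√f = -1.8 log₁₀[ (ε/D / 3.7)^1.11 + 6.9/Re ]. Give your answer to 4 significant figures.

Re = ρVD/μ = 1021·0.005187·0.2333/0.0012 = 1030.
Re < 2300 → laminar, so f = 64/Re = 0.06216 (roughness is irrelevant in laminar flow).

f ≈ 0.06216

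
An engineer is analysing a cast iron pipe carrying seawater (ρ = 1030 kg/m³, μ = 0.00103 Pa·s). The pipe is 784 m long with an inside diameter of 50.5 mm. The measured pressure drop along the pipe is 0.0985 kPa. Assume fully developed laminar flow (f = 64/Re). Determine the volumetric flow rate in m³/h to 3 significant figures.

Q ≈ 0.0701 m³/h

For laminar flow, f = 64/Re with Re = ρVD/μ, so Darcy-Weisbach reduces to ΔP = 32μLV/D². Solving for V: V = ΔP·D²/(32μL) = 98.5·(0.0505)²/(32·0.00103·784) = 0.009721 m/s.
Check: Re = ρVD/μ = 1030·0.009721·0.0505/0.00103 = 490.9 < 2300, so the laminar assumption holds.
Q = V·A = 0.009721·(π/4·0.0505²) = 1.947e-05 m³/s = 0.0701 m³/h.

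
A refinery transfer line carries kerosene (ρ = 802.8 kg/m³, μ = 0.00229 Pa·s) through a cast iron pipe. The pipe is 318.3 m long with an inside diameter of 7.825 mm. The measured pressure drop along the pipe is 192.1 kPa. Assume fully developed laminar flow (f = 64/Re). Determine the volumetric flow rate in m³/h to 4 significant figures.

Q ≈ 0.08730 m³/h

For laminar flow, f = 64/Re with Re = ρVD/μ, so Darcy-Weisbach reduces to ΔP = 32μLV/D². Solving for V: V = ΔP·D²/(32μL) = 1.921e+05·(0.007825)²/(32·0.00229·318.3) = 0.5043 m/s.
Check: Re = ρVD/μ = 802.8·0.5043·0.007825/0.00229 = 1383 < 2300, so the laminar assumption holds.
Q = V·A = 0.5043·(π/4·0.007825²) = 2.425e-05 m³/s = 0.08730 m³/h.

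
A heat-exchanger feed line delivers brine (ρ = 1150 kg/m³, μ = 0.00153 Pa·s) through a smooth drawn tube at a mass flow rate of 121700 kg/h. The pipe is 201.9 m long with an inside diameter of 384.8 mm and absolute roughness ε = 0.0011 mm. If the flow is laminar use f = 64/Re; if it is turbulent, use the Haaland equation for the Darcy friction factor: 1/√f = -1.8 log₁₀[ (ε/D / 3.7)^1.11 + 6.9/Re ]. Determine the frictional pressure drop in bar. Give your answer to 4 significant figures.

ṁ = 121700 kg/h = 121700/3600 = 33.81 kg/s.
A = πD²/4 = π(0.3848)²/4 = 0.1163 m²; mean velocity V = ṁ/(ρA) = 33.81/(1150 · 0.1163) = 0.2528 m/s.
Reynolds number Re = ρVD/μ = 1150 · 0.2528 · 0.3848 / 0.00153 = 7.311e+04.
Re > 4000 → turbulent. Relative roughness ε/D = 1.1e-06/0.3848 = 2.86e-06. Haaland: 1/√f = -1.8 log₁₀[(2.86e-06/3.7)^1.11 + 6.9/7.311e+04] = -1.8 log₁₀[1.64e-07 + 9.44e-05] = 7.244, so f = 0.01906.
Darcy-Weisbach: ΔP = f(L/D)(ρV²/2) = 0.01906·(201.9/0.3848)·(1150·0.2528²/2) = 0.01906·524.7·36.74 = 367.4 Pa.
ΔP = 367.4 Pa = 0.003674 bar.

ΔP ≈ 0.003674 bar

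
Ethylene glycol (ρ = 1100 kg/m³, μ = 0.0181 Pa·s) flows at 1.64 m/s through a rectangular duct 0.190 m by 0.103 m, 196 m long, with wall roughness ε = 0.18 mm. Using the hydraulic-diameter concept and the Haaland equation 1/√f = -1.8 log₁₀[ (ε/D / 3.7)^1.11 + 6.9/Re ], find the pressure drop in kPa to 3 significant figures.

ΔP ≈ 66.5 kPa

Hydraulic diameter D_h = 4A/P = 4·(0.19·0.103)/(2·(0.19+0.103)) = 0.07828/0.586 = 0.1336 m.
Re = ρVD_h/μ = 1100·1.64·0.1336/0.0181 = 1.331e+04.
ε/D_h = 0.00018/0.1336 = 0.00135; Haaland gives 1/√f = -1.8 log₁₀[0.000152+0.000518] = 5.712, so f = 0.03065.
ΔP = f(L/D_h)(ρV²/2) = 0.03065·196/0.1336·1479 = 6.652e+04 Pa.
ΔP = 66.5 kPa.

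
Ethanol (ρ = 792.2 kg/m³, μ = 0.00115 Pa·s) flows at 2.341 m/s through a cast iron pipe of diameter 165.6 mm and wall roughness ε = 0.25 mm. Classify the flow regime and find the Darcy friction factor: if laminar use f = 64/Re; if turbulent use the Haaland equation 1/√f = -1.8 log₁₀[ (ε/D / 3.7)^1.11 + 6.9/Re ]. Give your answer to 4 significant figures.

Re = ρVD/μ = 792.2·2.341·0.1656/0.00115 = 2.671e+05.
Re > 4000 → turbulent. ε/D = 0.00025/0.1656 = 0.00151; Haaland: 1/√f = -1.8 log₁₀[0.000173 + 2.58e-05] = 6.663, so f = 0.02252.

f ≈ 0.02252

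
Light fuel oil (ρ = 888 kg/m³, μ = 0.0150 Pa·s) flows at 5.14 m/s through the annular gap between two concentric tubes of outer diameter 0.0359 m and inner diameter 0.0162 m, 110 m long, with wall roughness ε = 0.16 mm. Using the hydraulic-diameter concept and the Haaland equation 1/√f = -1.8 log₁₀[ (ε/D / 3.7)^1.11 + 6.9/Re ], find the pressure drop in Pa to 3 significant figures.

ΔP ≈ 2.89×10^6 Pa

Hydraulic diameter D_h = 4A/P = D_o - D_i = 0.0359 - 0.0162 = 0.0197 m.
Re = ρVD_h/μ = 888·5.14·0.0197/0.015 = 5994.
ε/D_h = 0.00016/0.0197 = 0.00812; Haaland gives 1/√f = -1.8 log₁₀[0.00112+0.00115] = 4.759, so f = 0.04415.
ΔP = f(L/D_h)(ρV²/2) = 0.04415·110/0.0197·1.173e+04 = 2.892e+06 Pa.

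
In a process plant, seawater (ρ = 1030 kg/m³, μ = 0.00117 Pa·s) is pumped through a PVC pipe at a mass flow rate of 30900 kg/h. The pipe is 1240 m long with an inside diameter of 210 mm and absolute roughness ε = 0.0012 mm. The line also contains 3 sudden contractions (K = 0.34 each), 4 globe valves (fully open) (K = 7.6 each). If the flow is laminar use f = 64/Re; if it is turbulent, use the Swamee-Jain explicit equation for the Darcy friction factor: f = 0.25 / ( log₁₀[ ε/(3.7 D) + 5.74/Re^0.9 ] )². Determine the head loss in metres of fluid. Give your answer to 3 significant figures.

h_f ≈ 0.464 m

ṁ = 30900 kg/h = 30900/3600 = 8.583 kg/s.
A = πD²/4 = π(0.21)²/4 = 0.03464 m²; mean velocity V = ṁ/(ρA) = 8.583/(1030 · 0.03464) = 0.2406 m/s.
Reynolds number Re = ρVD/μ = 1030 · 0.2406 · 0.21 / 0.00117 = 4.448e+04.
Re > 4000 → turbulent. Relative roughness ε/D = 1.2e-06/0.21 = 5.71e-06. Swamee-Jain: f = 0.25/(log₁₀[5.71e-06/3.7 + 5.74/4.448e+04^0.9])² = 0.25/(log₁₀[1.54e-06 + 0.000376])² = 0.25/(-3.423)² = 0.02134.
Total minor-loss coefficient ΣK = 3·0.34 + 4·7.6 = 31.4.
ΔP = [f·L/D + ΣK]·(ρV²/2) = [0.02134·1240/0.21 + 31.4]·(1030·0.2406²/2) = [126 + 31.4]·29.81 = 4693 Pa.
Head loss h_f = ΔP/(ρg) = 4693/(1030·9.81) = 0.464 m.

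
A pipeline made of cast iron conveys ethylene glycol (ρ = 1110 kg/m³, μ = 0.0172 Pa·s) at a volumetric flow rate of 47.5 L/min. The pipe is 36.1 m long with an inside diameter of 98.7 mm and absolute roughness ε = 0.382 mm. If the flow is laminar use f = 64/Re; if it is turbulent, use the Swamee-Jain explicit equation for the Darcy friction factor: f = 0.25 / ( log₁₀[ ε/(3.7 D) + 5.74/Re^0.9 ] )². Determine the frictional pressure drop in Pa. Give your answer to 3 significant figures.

ΔP ≈ 211 Pa

Q = 47.5 L/min = 47.5/60000 = 0.0007917 m³/s.
Cross-sectional area A = πD²/4 = π(0.0987)²/4 = 0.007651 m²; mean velocity V = Q/A = 0.0007917/0.007651 = 0.1035 m/s.
Reynolds number Re = ρVD/μ = 1110 · 0.1035 · 0.0987 / 0.0172 = 659.1.
Re < 2300 → laminar flow, so f = 64/Re = 64/659.1 = 0.09711 (the turbulent correlation is not needed).
Darcy-Weisbach: ΔP = f(L/D)(ρV²/2) = 0.09711·(36.1/0.0987)·(1110·0.1035²/2) = 0.09711·365.8·5.942 = 211 Pa.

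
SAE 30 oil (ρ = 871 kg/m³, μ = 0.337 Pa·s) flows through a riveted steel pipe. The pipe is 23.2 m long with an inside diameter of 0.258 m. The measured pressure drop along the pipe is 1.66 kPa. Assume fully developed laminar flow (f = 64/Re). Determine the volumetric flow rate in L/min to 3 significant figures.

Q ≈ 1390 L/min

For laminar flow, f = 64/Re with Re = ρVD/μ, so Darcy-Weisbach reduces to ΔP = 32μLV/D². Solving for V: V = ΔP·D²/(32μL) = 1660·(0.258)²/(32·0.337·23.2) = 0.4417 m/s.
Check: Re = ρVD/μ = 871·0.4417·0.258/0.337 = 294.5 < 2300, so the laminar assumption holds.
Q = V·A = 0.4417·(π/4·0.258²) = 0.02309 m³/s = 1390 L/min.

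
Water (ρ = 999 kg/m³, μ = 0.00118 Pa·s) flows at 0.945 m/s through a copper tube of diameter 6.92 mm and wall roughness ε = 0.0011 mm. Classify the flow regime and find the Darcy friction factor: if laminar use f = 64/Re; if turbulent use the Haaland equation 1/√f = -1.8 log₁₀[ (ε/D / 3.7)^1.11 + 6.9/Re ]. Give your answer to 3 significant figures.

f ≈ 0.0367

Re = ρVD/μ = 999·0.945·0.00692/0.00118 = 5536.
Re > 4000 → turbulent. ε/D = 1.1e-06/0.00692 = 0.000159; Haaland: 1/√f = -1.8 log₁₀[1.42e-05 + 0.00125] = 5.219, so f = 0.03671.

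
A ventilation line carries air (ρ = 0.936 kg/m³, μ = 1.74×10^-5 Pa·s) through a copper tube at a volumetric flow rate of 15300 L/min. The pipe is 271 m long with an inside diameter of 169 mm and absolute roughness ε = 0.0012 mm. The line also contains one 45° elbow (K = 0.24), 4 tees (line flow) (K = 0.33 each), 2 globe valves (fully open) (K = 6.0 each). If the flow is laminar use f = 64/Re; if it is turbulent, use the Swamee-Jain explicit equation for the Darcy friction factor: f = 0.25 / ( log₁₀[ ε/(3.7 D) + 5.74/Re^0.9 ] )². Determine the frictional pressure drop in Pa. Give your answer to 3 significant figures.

ΔP ≈ 2540 Pa

Q = 15300 L/min = 15300/60000 = 0.255 m³/s.
Cross-sectional area A = πD²/4 = π(0.169)²/4 = 0.02243 m²; mean velocity V = Q/A = 0.255/0.02243 = 11.37 m/s.
Reynolds number Re = ρVD/μ = 0.936 · 11.37 · 0.169 / 1.74e-05 = 1.033e+05.
Re > 4000 → turbulent. Relative roughness ε/D = 1.2e-06/0.169 = 7.1e-06. Swamee-Jain: f = 0.25/(log₁₀[7.1e-06/3.7 + 5.74/1.033e+05^0.9])² = 0.25/(log₁₀[1.92e-06 + 0.000176])² = 0.25/(-3.749)² = 0.01778.
Total minor-loss coefficient ΣK = 1·0.24 + 4·0.33 + 2·6 = 13.6.
ΔP = [f·L/D + ΣK]·(ρV²/2) = [0.01778·271/0.169 + 13.6]·(0.936·11.37²/2) = [28.52 + 13.6]·60.48 = 2545 Pa.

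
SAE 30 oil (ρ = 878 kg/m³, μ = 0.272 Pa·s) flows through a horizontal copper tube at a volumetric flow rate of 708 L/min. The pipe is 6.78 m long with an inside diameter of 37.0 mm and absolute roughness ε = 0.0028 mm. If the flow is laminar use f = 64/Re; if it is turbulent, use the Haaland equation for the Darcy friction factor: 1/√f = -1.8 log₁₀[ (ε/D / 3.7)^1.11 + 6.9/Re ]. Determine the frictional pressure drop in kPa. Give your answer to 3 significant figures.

ΔP ≈ 473 kPa

Q = 708 L/min = 708/60000 = 0.0118 m³/s.
Cross-sectional area A = πD²/4 = π(0.037)²/4 = 0.001075 m²; mean velocity V = Q/A = 0.0118/0.001075 = 10.97 m/s.
Reynolds number Re = ρVD/μ = 878 · 10.97 · 0.037 / 0.272 = 1311.
Re < 2300 → laminar flow, so f = 64/Re = 64/1311 = 0.04883 (the turbulent correlation is not needed).
Darcy-Weisbach: ΔP = f(L/D)(ρV²/2) = 0.04883·(6.78/0.037)·(878·10.97²/2) = 0.04883·183.2·5.287e+04 = 4.731e+05 Pa.
ΔP = 4.731e+05 Pa = 473 kPa.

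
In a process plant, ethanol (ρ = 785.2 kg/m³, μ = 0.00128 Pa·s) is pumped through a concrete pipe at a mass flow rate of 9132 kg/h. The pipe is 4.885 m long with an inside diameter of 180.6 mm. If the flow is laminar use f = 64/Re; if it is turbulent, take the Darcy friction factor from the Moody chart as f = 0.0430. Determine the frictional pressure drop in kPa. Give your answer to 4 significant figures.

ΔP ≈ 0.007262 kPa

ṁ = 9132 kg/h = 9132/3600 = 2.537 kg/s.
A = πD²/4 = π(0.1806)²/4 = 0.02562 m²; mean velocity V = ṁ/(ρA) = 2.537/(785.2 · 0.02562) = 0.1261 m/s.
Reynolds number Re = ρVD/μ = 785.2 · 0.1261 · 0.1806 / 0.00128 = 1.397e+04.
Re > 4000 → turbulent; use the Moody-chart value f = 0.0430.
Darcy-Weisbach: ΔP = f(L/D)(ρV²/2) = 0.043·(4.885/0.1806)·(785.2·0.1261²/2) = 0.043·27.05·6.244 = 7.262 Pa.
ΔP = 7.262 Pa = 0.007262 kPa.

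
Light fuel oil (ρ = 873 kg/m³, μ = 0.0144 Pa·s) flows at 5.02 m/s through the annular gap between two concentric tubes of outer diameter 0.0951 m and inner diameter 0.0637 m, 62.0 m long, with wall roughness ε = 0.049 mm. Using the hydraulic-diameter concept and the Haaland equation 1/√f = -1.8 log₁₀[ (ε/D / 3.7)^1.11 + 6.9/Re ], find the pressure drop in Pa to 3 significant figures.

ΔP ≈ 723000 Pa

Hydraulic diameter D_h = 4A/P = D_o - D_i = 0.0951 - 0.0637 = 0.0314 m.
Re = ρVD_h/μ = 873·5.02·0.0314/0.0144 = 9556.
ε/D_h = 4.9e-05/0.0314 = 0.00156; Haaland gives 1/√f = -1.8 log₁₀[0.000179+0.000722] = 5.481, so f = 0.03329.
ΔP = f(L/D_h)(ρV²/2) = 0.03329·62/0.0314·1.1e+04 = 7.23e+05 Pa.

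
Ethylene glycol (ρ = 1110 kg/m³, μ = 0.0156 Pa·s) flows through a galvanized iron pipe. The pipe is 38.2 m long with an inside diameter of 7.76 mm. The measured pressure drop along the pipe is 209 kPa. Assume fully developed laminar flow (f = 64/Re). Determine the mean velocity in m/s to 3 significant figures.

V ≈ 0.660 m/s

For laminar flow, f = 64/Re with Re = ρVD/μ, so Darcy-Weisbach reduces to ΔP = 32μLV/D². Solving for V: V = ΔP·D²/(32μL) = 2.09e+05·(0.00776)²/(32·0.0156·38.2) = 0.66 m/s.
Check: Re = ρVD/μ = 1110·0.66·0.00776/0.0156 = 364.4 < 2300, so the laminar assumption holds.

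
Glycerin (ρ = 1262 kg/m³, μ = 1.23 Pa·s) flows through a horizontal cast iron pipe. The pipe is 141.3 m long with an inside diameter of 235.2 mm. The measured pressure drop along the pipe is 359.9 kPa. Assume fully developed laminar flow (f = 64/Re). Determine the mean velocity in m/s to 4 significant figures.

V ≈ 3.580 m/s

For laminar flow, f = 64/Re with Re = ρVD/μ, so Darcy-Weisbach reduces to ΔP = 32μLV/D². Solving for V: V = ΔP·D²/(32μL) = 3.599e+05·(0.2352)²/(32·1.23·141.3) = 3.58 m/s.
Check: Re = ρVD/μ = 1262·3.58·0.2352/1.23 = 863.9 < 2300, so the laminar assumption holds.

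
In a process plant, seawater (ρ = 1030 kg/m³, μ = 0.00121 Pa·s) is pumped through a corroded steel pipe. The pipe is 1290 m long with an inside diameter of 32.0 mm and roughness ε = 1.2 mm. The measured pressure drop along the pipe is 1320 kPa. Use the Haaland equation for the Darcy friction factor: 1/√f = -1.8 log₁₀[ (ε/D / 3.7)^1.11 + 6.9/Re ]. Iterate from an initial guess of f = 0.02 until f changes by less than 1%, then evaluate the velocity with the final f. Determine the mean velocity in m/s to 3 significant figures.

V ≈ 0.997 m/s

Rearranging Darcy-Weisbach: V = √(2·ΔP·D/(f·L·ρ)). With ε/D = 0.0012/0.032 = 0.0375, iterate starting from f = 0.02:
  f = 0.02 → V = √(2·1.32e+06·0.032/(0.02·1290·1030)) = 1.783 m/s; Re = ρVD/μ = 4.857e+04; f → 0.06356
  f = 0.06356 → V = 1 m/s; Re = 2.724e+04; f → 0.06401
Converged (Δf/f < 1%). With the final f = 0.06401: V = √(2·1.32e+06·0.032/(0.06401·1290·1030)) = 0.9967 m/s.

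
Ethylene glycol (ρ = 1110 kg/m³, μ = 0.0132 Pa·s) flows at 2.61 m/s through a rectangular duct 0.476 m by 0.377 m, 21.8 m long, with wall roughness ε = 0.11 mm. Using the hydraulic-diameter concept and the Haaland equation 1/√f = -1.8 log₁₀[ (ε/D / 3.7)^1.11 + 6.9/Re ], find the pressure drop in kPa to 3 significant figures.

ΔP ≈ 3.77 kPa

Hydraulic diameter D_h = 4A/P = 4·(0.476·0.377)/(2·(0.476+0.377)) = 0.7178/1.706 = 0.4208 m.
Re = ρVD_h/μ = 1110·2.61·0.4208/0.0132 = 9.235e+04.
ε/D_h = 0.00011/0.4208 = 0.000261; Haaland gives 1/√f = -1.8 log₁₀[2.47e-05+7.47e-05] = 7.205, so f = 0.01927.
ΔP = f(L/D_h)(ρV²/2) = 0.01927·21.8/0.4208·3781 = 3774 Pa.
ΔP = 3.77 kPa.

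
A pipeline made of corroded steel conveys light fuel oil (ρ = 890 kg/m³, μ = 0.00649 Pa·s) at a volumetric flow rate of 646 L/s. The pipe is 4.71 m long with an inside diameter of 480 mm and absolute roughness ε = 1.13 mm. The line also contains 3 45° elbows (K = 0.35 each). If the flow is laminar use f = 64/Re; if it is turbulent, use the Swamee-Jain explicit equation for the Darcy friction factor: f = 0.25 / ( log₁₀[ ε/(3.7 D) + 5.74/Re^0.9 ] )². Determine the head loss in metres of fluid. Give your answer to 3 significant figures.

Q = 646 L/s = 646/1000 = 0.646 m³/s.
Cross-sectional area A = πD²/4 = π(0.48)²/4 = 0.181 m²; mean velocity V = Q/A = 0.646/0.181 = 3.57 m/s.
Reynolds number Re = ρVD/μ = 890 · 3.57 · 0.48 / 0.00649 = 2.35e+05.
Re > 4000 → turbulent. Relative roughness ε/D = 0.00113/0.48 = 0.00235. Swamee-Jain: f = 0.25/(log₁₀[0.00235/3.7 + 5.74/2.35e+05^0.9])² = 0.25/(log₁₀[0.000636 + 8.41e-05])² = 0.25/(-3.142)² = 0.02532.
Total minor-loss coefficient ΣK = 3·0.35 = 1.05.
ΔP = [f·L/D + ΣK]·(ρV²/2) = [0.02532·4.71/0.48 + 1.05]·(890·3.57²/2) = [0.2484 + 1.05]·5671 = 7364 Pa.
Head loss h_f = ΔP/(ρg) = 7364/(890·9.81) = 0.843 m.

h_f ≈ 0.843 m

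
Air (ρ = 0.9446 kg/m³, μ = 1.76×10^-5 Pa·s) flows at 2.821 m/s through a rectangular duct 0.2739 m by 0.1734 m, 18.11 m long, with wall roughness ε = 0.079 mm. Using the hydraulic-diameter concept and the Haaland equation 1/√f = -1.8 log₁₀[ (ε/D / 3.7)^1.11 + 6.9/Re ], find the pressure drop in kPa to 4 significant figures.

ΔP ≈ 0.007633 kPa

Hydraulic diameter D_h = 4A/P = 4·(0.2739·0.1734)/(2·(0.2739+0.1734)) = 0.19/0.8946 = 0.2124 m.
Re = ρVD_h/μ = 0.9446·2.821·0.2124/1.76e-05 = 3.215e+04.
ε/D_h = 7.9e-05/0.2124 = 0.000372; Haaland gives 1/√f = -1.8 log₁₀[3.65e-05+0.000215] = 6.48, so f = 0.02381.
ΔP = f(L/D_h)(ρV²/2) = 0.02381·18.11/0.2124·3.759 = 7.633 Pa.
ΔP = 0.007633 kPa.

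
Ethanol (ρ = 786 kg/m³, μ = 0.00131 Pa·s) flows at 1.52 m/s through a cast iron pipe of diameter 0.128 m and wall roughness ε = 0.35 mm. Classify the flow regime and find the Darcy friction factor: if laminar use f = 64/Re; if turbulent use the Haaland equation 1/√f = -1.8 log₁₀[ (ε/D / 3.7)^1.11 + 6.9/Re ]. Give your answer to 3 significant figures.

Re = ρVD/μ = 786·1.52·0.128/0.00131 = 1.167e+05.
Re > 4000 → turbulent. ε/D = 0.00035/0.128 = 0.00273; Haaland: 1/√f = -1.8 log₁₀[0.000334 + 5.91e-05] = 6.129, so f = 0.02662.

f ≈ 0.0266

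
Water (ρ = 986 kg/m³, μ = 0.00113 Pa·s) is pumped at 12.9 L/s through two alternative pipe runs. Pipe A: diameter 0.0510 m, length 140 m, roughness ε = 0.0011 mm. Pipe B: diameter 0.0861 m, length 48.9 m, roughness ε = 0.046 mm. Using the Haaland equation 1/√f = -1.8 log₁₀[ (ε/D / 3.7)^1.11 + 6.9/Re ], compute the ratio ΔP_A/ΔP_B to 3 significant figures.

ΔP_A/ΔP_B ≈ 30.2

Pipe A: V = Q/A = 0.0129/0.002043 = 6.315 m/s; Re = 2.81e+05; ε/D = 2.16e-05; Haaland → f = 0.01469; ΔP_A = f(L/D)(ρV²/2) = 7.929e+05 Pa.
Pipe B: V = Q/A = 0.0129/0.005822 = 2.216 m/s; Re = 1.665e+05; ε/D = 0.000534; Haaland → f = 0.01912; ΔP_B = f(L/D)(ρV²/2) = 2.628e+04 Pa.
ΔP_A/ΔP_B = 7.929e+05/2.628e+04 = 30.2.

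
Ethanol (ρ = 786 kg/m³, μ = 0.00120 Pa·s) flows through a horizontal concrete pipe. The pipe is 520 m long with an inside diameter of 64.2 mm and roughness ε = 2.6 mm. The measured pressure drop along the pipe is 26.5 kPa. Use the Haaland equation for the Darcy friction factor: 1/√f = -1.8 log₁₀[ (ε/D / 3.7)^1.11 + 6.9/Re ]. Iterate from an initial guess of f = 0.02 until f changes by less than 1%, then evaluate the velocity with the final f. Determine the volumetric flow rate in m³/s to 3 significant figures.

Rearranging Darcy-Weisbach: V = √(2·ΔP·D/(f·L·ρ)). With ε/D = 0.0026/0.0642 = 0.0405, iterate starting from f = 0.02:
  f = 0.02 → V = √(2·2.65e+04·0.0642/(0.02·520·786)) = 0.6452 m/s; Re = ρVD/μ = 2.713e+04; f → 0.06614
  f = 0.06614 → V = 0.3548 m/s; Re = 1.492e+04; f → 0.06694
  f = 0.06694 → V = 0.3527 m/s; Re = 1.483e+04; f → 0.06695
Converged (Δf/f < 1%). With the final f = 0.06695: V = √(2·2.65e+04·0.0642/(0.06695·520·786)) = 0.3526 m/s.
Q = V·A = 0.3526·(π/4·0.0642²) = 0.001142 m³/s = 0.00114 m³/s.

Q ≈ 0.00114 m³/s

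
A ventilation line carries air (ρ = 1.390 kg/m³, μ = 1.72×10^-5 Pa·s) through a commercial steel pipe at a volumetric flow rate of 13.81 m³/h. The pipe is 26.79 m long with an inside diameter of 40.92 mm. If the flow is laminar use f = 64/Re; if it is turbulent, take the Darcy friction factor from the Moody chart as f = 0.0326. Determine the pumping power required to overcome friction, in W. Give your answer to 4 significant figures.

Q = 13.81 m³/h = 13.81/3600 = 0.003836 m³/s.
Cross-sectional area A = πD²/4 = π(0.04092)²/4 = 0.001315 m²; mean velocity V = Q/A = 0.003836/0.001315 = 2.917 m/s.
Reynolds number Re = ρVD/μ = 1.39 · 2.917 · 0.04092 / 1.72e-05 = 9646.
Re > 4000 → turbulent; use the Moody-chart value f = 0.0326.
Darcy-Weisbach: ΔP = f(L/D)(ρV²/2) = 0.0326·(26.79/0.04092)·(1.39·2.917²/2) = 0.0326·654.7·5.914 = 126.2 Pa.
Pumping power P = QΔP = 0.003836·126.2 = 0.48416 W = 0.4842 W.

P ≈ 0.4842 W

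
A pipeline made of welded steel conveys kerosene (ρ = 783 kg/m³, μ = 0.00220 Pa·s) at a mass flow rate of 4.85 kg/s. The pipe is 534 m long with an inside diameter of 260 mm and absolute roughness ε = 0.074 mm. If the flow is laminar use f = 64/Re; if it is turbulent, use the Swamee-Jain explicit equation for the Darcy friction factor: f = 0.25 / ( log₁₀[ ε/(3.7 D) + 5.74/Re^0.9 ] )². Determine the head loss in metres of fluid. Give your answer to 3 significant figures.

A = πD²/4 = π(0.26)²/4 = 0.05309 m²; mean velocity V = ṁ/(ρA) = 4.85/(783 · 0.05309) = 0.1167 m/s.
Reynolds number Re = ρVD/μ = 783 · 0.1167 · 0.26 / 0.0022 = 1.08e+04.
Re > 4000 → turbulent. Relative roughness ε/D = 7.4e-05/0.26 = 0.000285. Swamee-Jain: f = 0.25/(log₁₀[0.000285/3.7 + 5.74/1.08e+04^0.9])² = 0.25/(log₁₀[7.69e-05 + 0.00135])² = 0.25/(-2.847)² = 0.03085.
Darcy-Weisbach: ΔP = f(L/D)(ρV²/2) = 0.03085·(534/0.26)·(783·0.1167²/2) = 0.03085·2054·5.329 = 337.6 Pa.
Head loss h_f = ΔP/(ρg) = 337.6/(783·9.81) = 0.0439 m.

h_f ≈ 0.0439 m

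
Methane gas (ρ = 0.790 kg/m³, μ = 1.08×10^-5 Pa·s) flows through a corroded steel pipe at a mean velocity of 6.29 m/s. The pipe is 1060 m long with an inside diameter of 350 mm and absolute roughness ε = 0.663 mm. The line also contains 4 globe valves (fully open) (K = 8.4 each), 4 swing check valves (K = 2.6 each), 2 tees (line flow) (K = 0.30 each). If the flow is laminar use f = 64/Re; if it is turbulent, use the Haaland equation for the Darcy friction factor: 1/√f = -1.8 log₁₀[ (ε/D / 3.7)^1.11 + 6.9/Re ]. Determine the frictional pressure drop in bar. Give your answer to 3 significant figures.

Reynolds number Re = ρVD/μ = 0.79 · 6.29 · 0.35 / 1.08e-05 = 1.61e+05.
Re > 4000 → turbulent. Relative roughness ε/D = 0.000663/0.35 = 0.00189. Haaland: 1/√f = -1.8 log₁₀[(0.00189/3.7)^1.11 + 6.9/1.61e+05] = -1.8 log₁₀[0.000222 + 4.28e-05] = 6.437, so f = 0.02413.
Total minor-loss coefficient ΣK = 4·8.4 + 4·2.6 + 2·0.3 = 44.6.
ΔP = [f·L/D + ΣK]·(ρV²/2) = [0.02413·1060/0.35 + 44.6]·(0.79·6.29²/2) = [73.09 + 44.6]·15.63 = 1839 Pa.
ΔP = 1839 Pa = 0.0184 bar.

ΔP ≈ 0.0184 bar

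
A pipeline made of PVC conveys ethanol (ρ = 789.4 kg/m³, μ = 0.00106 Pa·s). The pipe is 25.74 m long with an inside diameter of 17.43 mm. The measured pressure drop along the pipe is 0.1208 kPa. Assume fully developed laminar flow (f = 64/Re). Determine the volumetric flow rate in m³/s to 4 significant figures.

Q ≈ 1.003×10^-5 m³/s

For laminar flow, f = 64/Re with Re = ρVD/μ, so Darcy-Weisbach reduces to ΔP = 32μLV/D². Solving for V: V = ΔP·D²/(32μL) = 120.8·(0.01743)²/(32·0.00106·25.74) = 0.04203 m/s.
Check: Re = ρVD/μ = 789.4·0.04203·0.01743/0.00106 = 545.6 < 2300, so the laminar assumption holds.
Q = V·A = 0.04203·(π/4·0.01743²) = 1.003e-05 m³/s = 1.003×10^-5 m³/s.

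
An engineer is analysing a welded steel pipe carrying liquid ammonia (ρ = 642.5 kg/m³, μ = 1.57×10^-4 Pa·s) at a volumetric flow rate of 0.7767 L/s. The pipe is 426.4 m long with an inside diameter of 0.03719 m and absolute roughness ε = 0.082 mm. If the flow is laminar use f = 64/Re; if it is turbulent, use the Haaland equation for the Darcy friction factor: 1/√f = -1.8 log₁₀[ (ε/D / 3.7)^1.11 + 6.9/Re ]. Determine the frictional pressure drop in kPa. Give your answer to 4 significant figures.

Q = 0.7767 L/s = 0.7767/1000 = 0.0007767 m³/s.
Cross-sectional area A = πD²/4 = π(0.03719)²/4 = 0.001086 m²; mean velocity V = Q/A = 0.0007767/0.001086 = 0.715 m/s.
Reynolds number Re = ρVD/μ = 642.5 · 0.715 · 0.03719 / 0.000157 = 1.088e+05.
Re > 4000 → turbulent. Relative roughness ε/D = 8.2e-05/0.03719 = 0.0022. Haaland: 1/√f = -1.8 log₁₀[(0.0022/3.7)^1.11 + 6.9/1.088e+05] = -1.8 log₁₀[0.000263 + 6.34e-05] = 6.275, so f = 0.0254.
Darcy-Weisbach: ΔP = f(L/D)(ρV²/2) = 0.0254·(426.4/0.03719)·(642.5·0.715²/2) = 0.0254·1.147e+04·164.2 = 4.783e+04 Pa.
ΔP = 4.783e+04 Pa = 47.83 kPa.

ΔP ≈ 47.83 kPa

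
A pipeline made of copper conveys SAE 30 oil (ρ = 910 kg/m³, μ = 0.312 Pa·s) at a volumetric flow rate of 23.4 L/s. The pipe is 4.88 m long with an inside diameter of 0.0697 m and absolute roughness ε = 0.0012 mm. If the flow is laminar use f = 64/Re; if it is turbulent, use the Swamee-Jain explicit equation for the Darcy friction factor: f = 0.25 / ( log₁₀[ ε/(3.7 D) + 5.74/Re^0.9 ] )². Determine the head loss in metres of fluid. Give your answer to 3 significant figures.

h_f ≈ 6.89 m

Q = 23.4 L/s = 23.4/1000 = 0.0234 m³/s.
Cross-sectional area A = πD²/4 = π(0.0697)²/4 = 0.003816 m²; mean velocity V = Q/A = 0.0234/0.003816 = 6.133 m/s.
Reynolds number Re = ρVD/μ = 910 · 6.133 · 0.0697 / 0.312 = 1247.
Re < 2300 → laminar flow, so f = 64/Re = 64/1247 = 0.05133 (the turbulent correlation is not needed).
Darcy-Weisbach: ΔP = f(L/D)(ρV²/2) = 0.05133·(4.88/0.0697)·(910·6.133²/2) = 0.05133·70.01·1.711e+04 = 6.151e+04 Pa.
Head loss h_f = ΔP/(ρg) = 6.151e+04/(910·9.81) = 6.89 m.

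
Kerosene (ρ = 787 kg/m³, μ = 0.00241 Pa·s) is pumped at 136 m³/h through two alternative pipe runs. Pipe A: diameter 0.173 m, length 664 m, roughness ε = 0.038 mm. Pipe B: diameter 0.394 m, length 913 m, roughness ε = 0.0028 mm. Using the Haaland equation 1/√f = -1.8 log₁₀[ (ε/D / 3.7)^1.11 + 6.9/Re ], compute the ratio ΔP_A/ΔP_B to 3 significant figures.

Pipe A: V = Q/A = 0.03778/0.02351 = 1.607 m/s; Re = 9.079e+04; ε/D = 0.00022; Haaland → f = 0.01914; ΔP_A = f(L/D)(ρV²/2) = 7.465e+04 Pa.
Pipe B: V = Q/A = 0.03778/0.1219 = 0.3099 m/s; Re = 3.987e+04; ε/D = 7.11e-06; Haaland → f = 0.02182; ΔP_B = f(L/D)(ρV²/2) = 1911 Pa.
ΔP_A/ΔP_B = 7.465e+04/1911 = 39.1.

ΔP_A/ΔP_B ≈ 39.1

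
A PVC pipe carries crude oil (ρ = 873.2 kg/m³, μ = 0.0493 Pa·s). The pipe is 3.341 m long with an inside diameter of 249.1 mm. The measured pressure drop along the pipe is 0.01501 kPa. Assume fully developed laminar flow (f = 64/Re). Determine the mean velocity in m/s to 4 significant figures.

For laminar flow, f = 64/Re with Re = ρVD/μ, so Darcy-Weisbach reduces to ΔP = 32μLV/D². Solving for V: V = ΔP·D²/(32μL) = 15.01·(0.2491)²/(32·0.0493·3.341) = 0.1767 m/s.
Check: Re = ρVD/μ = 873.2·0.1767·0.2491/0.0493 = 779.6 < 2300, so the laminar assumption holds.

V ≈ 0.1767 m/s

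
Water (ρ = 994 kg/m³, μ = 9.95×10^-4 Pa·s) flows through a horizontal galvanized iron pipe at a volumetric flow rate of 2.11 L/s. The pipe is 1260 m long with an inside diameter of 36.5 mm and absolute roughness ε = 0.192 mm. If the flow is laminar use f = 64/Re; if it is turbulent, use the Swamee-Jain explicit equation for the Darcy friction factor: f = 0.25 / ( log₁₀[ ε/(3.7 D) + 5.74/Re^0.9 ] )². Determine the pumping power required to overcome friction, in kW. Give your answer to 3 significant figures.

P ≈ 4.76 kW

Q = 2.11 L/s = 2.11/1000 = 0.00211 m³/s.
Cross-sectional area A = πD²/4 = π(0.0365)²/4 = 0.001046 m²; mean velocity V = Q/A = 0.00211/0.001046 = 2.017 m/s.
Reynolds number Re = ρVD/μ = 994 · 2.017 · 0.0365 / 0.000995 = 7.353e+04.
Re > 4000 → turbulent. Relative roughness ε/D = 0.000192/0.0365 = 0.00526. Swamee-Jain: f = 0.25/(log₁₀[0.00526/3.7 + 5.74/7.353e+04^0.9])² = 0.25/(log₁₀[0.00142 + 0.000239])² = 0.25/(-2.78)² = 0.03236.
Darcy-Weisbach: ΔP = f(L/D)(ρV²/2) = 0.03236·(1260/0.0365)·(994·2.017²/2) = 0.03236·3.452e+04·2021 = 2.257e+06 Pa.
Pumping power P = QΔP = 0.00211·2.257e+06 = 4763 W = 4.76 kW.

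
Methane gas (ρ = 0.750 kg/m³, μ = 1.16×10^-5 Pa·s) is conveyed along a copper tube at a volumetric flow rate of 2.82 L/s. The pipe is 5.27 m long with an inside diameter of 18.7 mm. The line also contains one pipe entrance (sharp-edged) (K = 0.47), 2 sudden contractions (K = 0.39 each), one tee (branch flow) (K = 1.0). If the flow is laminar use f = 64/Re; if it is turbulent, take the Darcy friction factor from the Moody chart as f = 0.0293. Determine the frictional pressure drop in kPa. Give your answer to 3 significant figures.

Q = 2.82 L/s = 2.82/1000 = 0.00282 m³/s.
Cross-sectional area A = πD²/4 = π(0.0187)²/4 = 0.0002746 m²; mean velocity V = Q/A = 0.00282/0.0002746 = 10.27 m/s.
Reynolds number Re = ρVD/μ = 0.75 · 10.27 · 0.0187 / 1.16e-05 = 1.241e+04.
Re > 4000 → turbulent; use the Moody-chart value f = 0.0293.
Total minor-loss coefficient ΣK = 1·0.47 + 2·0.39 + 1·1 = 2.25.
ΔP = [f·L/D + ΣK]·(ρV²/2) = [0.0293·5.27/0.0187 + 2.25]·(0.75·10.27²/2) = [8.257 + 2.25]·39.54 = 415.4 Pa.
ΔP = 415.4 Pa = 0.415 kPa.

ΔP ≈ 0.415 kPa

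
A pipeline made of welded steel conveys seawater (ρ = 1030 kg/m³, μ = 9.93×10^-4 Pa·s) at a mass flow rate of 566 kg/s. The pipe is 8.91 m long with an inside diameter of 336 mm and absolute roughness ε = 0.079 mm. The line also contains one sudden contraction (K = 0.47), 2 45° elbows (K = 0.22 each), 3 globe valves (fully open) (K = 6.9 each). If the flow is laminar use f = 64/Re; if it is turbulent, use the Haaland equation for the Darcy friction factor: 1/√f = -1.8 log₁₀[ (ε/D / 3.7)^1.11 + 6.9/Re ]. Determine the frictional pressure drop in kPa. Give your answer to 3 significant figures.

ΔP ≈ 435 kPa

A = πD²/4 = π(0.336)²/4 = 0.08867 m²; mean velocity V = ṁ/(ρA) = 566/(1030 · 0.08867) = 6.197 m/s.
Reynolds number Re = ρVD/μ = 1030 · 6.197 · 0.336 / 0.000993 = 2.16e+06.
Re > 4000 → turbulent. Relative roughness ε/D = 7.9e-05/0.336 = 0.000235. Haaland: 1/√f = -1.8 log₁₀[(0.000235/3.7)^1.11 + 6.9/2.16e+06] = -1.8 log₁₀[2.19e-05 + 3.19e-06] = 8.279, so f = 0.01459.
Total minor-loss coefficient ΣK = 1·0.47 + 2·0.22 + 3·6.9 = 21.6.
ΔP = [f·L/D + ΣK]·(ρV²/2) = [0.01459·8.91/0.336 + 21.6]·(1030·6.197²/2) = [0.3869 + 21.6]·1.978e+04 = 4.351e+05 Pa.
ΔP = 4.351e+05 Pa = 435 kPa.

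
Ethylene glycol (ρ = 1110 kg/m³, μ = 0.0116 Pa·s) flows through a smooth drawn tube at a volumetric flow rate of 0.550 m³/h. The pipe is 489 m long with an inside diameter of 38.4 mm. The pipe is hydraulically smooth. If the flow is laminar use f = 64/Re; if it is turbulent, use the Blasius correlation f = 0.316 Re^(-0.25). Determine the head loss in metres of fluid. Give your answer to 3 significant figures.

Q = 0.550 m³/h = 0.550/3600 = 0.0001528 m³/s.
Cross-sectional area A = πD²/4 = π(0.0384)²/4 = 0.001158 m²; mean velocity V = Q/A = 0.0001528/0.001158 = 0.1319 m/s.
Reynolds number Re = ρVD/μ = 1110 · 0.1319 · 0.0384 / 0.0116 = 484.7.
Re < 2300 → laminar flow, so f = 64/Re = 64/484.7 = 0.132 (the turbulent correlation is not needed).
Darcy-Weisbach: ΔP = f(L/D)(ρV²/2) = 0.132·(489/0.0384)·(1110·0.1319²/2) = 0.132·1.273e+04·9.658 = 1.624e+04 Pa.
Head loss h_f = ΔP/(ρg) = 1.624e+04/(1110·9.81) = 1.49 m.

h_f ≈ 1.49 m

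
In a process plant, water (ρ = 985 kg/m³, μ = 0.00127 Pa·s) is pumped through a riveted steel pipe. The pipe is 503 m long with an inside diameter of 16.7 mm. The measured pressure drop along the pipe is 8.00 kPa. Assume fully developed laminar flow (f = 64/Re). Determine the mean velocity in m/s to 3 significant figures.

For laminar flow, f = 64/Re with Re = ρVD/μ, so Darcy-Weisbach reduces to ΔP = 32μLV/D². Solving for V: V = ΔP·D²/(32μL) = 8000·(0.0167)²/(32·0.00127·503) = 0.1091 m/s.
Check: Re = ρVD/μ = 985·0.1091·0.0167/0.00127 = 1414 < 2300, so the laminar assumption holds.

V ≈ 0.109 m/s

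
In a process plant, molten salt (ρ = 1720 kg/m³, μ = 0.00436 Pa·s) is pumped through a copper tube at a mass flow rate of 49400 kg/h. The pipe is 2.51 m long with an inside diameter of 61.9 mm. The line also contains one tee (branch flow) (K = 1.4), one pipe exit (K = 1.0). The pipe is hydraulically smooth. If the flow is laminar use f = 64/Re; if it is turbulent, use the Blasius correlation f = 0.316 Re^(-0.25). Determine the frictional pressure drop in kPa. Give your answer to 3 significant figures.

ΔP ≈ 19.4 kPa

ṁ = 49400 kg/h = 49400/3600 = 13.72 kg/s.
A = πD²/4 = π(0.0619)²/4 = 0.003009 m²; mean velocity V = ṁ/(ρA) = 13.72/(1720 · 0.003009) = 2.651 m/s.
Reynolds number Re = ρVD/μ = 1720 · 2.651 · 0.0619 / 0.00436 = 6.474e+04.
Re > 4000 → turbulent. Smooth-pipe (Blasius): f = 0.316 Re^(-0.25) = 0.316/(6.474e+04)^0.25 = 0.01981.
Total minor-loss coefficient ΣK = 1·1.4 + 1·1 = 2.4.
ΔP = [f·L/D + ΣK]·(ρV²/2) = [0.01981·2.51/0.0619 + 2.4]·(1720·2.651²/2) = [0.8033 + 2.4]·6044 = 1.936e+04 Pa.
ΔP = 1.936e+04 Pa = 19.4 kPa.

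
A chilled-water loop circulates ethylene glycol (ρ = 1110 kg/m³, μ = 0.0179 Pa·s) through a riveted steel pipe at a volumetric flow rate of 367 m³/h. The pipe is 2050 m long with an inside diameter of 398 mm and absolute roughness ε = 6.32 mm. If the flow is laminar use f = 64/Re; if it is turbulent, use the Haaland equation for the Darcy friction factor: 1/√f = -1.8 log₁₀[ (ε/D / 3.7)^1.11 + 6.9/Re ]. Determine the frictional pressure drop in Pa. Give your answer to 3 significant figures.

ΔP ≈ 89800 Pa

Q = 367 m³/h = 367/3600 = 0.1019 m³/s.
Cross-sectional area A = πD²/4 = π(0.398)²/4 = 0.1244 m²; mean velocity V = Q/A = 0.1019/0.1244 = 0.8194 m/s.
Reynolds number Re = ρVD/μ = 1110 · 0.8194 · 0.398 / 0.0179 = 2.022e+04.
Re > 4000 → turbulent. Relative roughness ε/D = 0.00632/0.398 = 0.0159. Haaland: 1/√f = -1.8 log₁₀[(0.0159/3.7)^1.11 + 6.9/2.022e+04] = -1.8 log₁₀[0.00236 + 0.000341] = 4.624, so f = 0.04676.
Darcy-Weisbach: ΔP = f(L/D)(ρV²/2) = 0.04676·(2050/0.398)·(1110·0.8194²/2) = 0.04676·5151·372.7 = 8.976e+04 Pa.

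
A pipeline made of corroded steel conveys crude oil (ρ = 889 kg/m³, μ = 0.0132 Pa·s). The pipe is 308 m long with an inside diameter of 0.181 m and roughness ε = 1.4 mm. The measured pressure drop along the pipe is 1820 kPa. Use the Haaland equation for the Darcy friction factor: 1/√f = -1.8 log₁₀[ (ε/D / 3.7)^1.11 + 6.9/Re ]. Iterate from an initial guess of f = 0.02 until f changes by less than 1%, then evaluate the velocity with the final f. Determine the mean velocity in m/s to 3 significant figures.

V ≈ 8.23 m/s

Rearranging Darcy-Weisbach: V = √(2·ΔP·D/(f·L·ρ)). With ε/D = 0.0014/0.181 = 0.00773, iterate starting from f = 0.02:
  f = 0.02 → V = √(2·1.82e+06·0.181/(0.02·308·889)) = 10.97 m/s; Re = ρVD/μ = 1.337e+05; f → 0.03537
  f = 0.03537 → V = 8.248 m/s; Re = 1.005e+05; f → 0.03553
Converged (Δf/f < 1%). With the final f = 0.03553: V = √(2·1.82e+06·0.181/(0.03553·308·889)) = 8.229 m/s.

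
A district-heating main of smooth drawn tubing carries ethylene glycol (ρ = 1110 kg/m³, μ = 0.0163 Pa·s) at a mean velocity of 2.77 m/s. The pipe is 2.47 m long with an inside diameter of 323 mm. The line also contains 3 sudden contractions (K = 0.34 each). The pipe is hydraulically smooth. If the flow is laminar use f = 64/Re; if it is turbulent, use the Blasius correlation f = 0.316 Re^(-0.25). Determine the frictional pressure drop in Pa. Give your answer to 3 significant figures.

Reynolds number Re = ρVD/μ = 1110 · 2.77 · 0.323 / 0.0163 = 6.093e+04.
Re > 4000 → turbulent. Smooth-pipe (Blasius): f = 0.316 Re^(-0.25) = 0.316/(6.093e+04)^0.25 = 0.02011.
Total minor-loss coefficient ΣK = 3·0.34 = 1.02.
ΔP = [f·L/D + ΣK]·(ρV²/2) = [0.02011·2.47/0.323 + 1.02]·(1110·2.77²/2) = [0.1538 + 1.02]·4258 = 4999 Pa.

ΔP ≈ 5000 Pa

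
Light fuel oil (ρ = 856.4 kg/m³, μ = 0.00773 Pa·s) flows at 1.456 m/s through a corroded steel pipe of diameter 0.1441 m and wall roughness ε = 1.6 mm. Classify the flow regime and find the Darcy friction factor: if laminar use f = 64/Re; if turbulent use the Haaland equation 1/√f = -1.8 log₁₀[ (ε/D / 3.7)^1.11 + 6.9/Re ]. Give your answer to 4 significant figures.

f ≈ 0.04154

Re = ρVD/μ = 856.4·1.456·0.1441/0.00773 = 2.324e+04.
Re > 4000 → turbulent. ε/D = 0.0016/0.1441 = 0.0111; Haaland: 1/√f = -1.8 log₁₀[0.00158 + 0.000297] = 4.906, so f = 0.04154.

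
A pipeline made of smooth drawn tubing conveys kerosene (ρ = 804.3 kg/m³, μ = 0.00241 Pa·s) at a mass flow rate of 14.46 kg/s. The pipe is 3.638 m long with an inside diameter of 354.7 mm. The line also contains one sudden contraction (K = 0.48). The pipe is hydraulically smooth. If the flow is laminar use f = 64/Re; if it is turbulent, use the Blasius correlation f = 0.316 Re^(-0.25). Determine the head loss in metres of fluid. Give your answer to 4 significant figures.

h_f ≈ 0.001261 m

A = πD²/4 = π(0.3547)²/4 = 0.09881 m²; mean velocity V = ṁ/(ρA) = 14.46/(804.3 · 0.09881) = 0.1819 m/s.
Reynolds number Re = ρVD/μ = 804.3 · 0.1819 · 0.3547 / 0.00241 = 2.154e+04.
Re > 4000 → turbulent. Smooth-pipe (Blasius): f = 0.316 Re^(-0.25) = 0.316/(2.154e+04)^0.25 = 0.02608.
Total minor-loss coefficient ΣK = 1·0.48 = 0.48.
ΔP = [f·L/D + ΣK]·(ρV²/2) = [0.02608·3.638/0.3547 + 0.48]·(804.3·0.1819²/2) = [0.2675 + 0.48]·13.31 = 9.952 Pa.
Head loss h_f = ΔP/(ρg) = 9.952/(804.3·9.81) = 0.001261 m.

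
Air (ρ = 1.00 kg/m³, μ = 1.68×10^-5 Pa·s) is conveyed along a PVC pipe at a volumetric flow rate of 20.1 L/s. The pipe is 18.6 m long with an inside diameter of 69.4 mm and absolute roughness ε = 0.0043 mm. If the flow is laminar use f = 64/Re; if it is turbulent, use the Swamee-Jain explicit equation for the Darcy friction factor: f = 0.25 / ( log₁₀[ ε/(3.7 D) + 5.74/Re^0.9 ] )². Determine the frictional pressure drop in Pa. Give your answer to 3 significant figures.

ΔP ≈ 96.0 Pa

Q = 20.1 L/s = 20.1/1000 = 0.0201 m³/s.
Cross-sectional area A = πD²/4 = π(0.0694)²/4 = 0.003783 m²; mean velocity V = Q/A = 0.0201/0.003783 = 5.314 m/s.
Reynolds number Re = ρVD/μ = 1 · 5.314 · 0.0694 / 1.68e-05 = 2.195e+04.
Re > 4000 → turbulent. Relative roughness ε/D = 4.3e-06/0.0694 = 6.2e-05. Swamee-Jain: f = 0.25/(log₁₀[6.2e-05/3.7 + 5.74/2.195e+04^0.9])² = 0.25/(log₁₀[1.67e-05 + 0.000711])² = 0.25/(-3.138)² = 0.02538.
Darcy-Weisbach: ΔP = f(L/D)(ρV²/2) = 0.02538·(18.6/0.0694)·(1·5.314²/2) = 0.02538·268·14.12 = 96.04 Pa.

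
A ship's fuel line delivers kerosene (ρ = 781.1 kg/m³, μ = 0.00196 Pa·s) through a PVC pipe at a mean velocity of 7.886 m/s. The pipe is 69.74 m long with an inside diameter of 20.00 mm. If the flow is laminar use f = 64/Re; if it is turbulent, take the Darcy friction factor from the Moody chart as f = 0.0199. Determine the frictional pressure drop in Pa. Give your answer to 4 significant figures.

Reynolds number Re = ρVD/μ = 781.1 · 7.886 · 0.02 / 0.00196 = 6.285e+04.
Re > 4000 → turbulent; use the Moody-chart value f = 0.0199.
Darcy-Weisbach: ΔP = f(L/D)(ρV²/2) = 0.0199·(69.74/0.02)·(781.1·7.886²/2) = 0.0199·3487·2.429e+04 = 1.685e+06 Pa.

ΔP ≈ 1685000 Pa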